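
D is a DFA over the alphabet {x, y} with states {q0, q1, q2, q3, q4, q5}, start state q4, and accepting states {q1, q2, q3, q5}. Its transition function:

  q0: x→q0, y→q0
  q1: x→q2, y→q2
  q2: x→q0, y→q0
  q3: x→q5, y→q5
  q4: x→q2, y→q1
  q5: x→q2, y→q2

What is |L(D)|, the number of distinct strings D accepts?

4

The useful subgraph on states {q1, q2, q4} is acyclic, so L(D) is finite; the longest accepting path visits 3 useful states, giving maximum string length 2.
Counting accepting paths from q4 by length: 2 of length 1, 2 of length 2. Total 4.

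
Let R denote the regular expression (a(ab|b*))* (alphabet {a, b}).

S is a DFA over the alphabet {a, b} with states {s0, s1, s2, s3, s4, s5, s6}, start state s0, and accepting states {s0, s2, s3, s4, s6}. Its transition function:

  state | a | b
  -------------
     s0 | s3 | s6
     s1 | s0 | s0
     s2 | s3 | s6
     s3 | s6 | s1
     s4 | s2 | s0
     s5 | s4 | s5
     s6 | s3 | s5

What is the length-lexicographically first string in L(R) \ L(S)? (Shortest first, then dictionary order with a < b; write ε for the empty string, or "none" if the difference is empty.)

ab

The string ab is accepted by R but not by S.
No shorter string lies in the difference, and ab is the lexicographically first length-2 string in L(R) \ L(S).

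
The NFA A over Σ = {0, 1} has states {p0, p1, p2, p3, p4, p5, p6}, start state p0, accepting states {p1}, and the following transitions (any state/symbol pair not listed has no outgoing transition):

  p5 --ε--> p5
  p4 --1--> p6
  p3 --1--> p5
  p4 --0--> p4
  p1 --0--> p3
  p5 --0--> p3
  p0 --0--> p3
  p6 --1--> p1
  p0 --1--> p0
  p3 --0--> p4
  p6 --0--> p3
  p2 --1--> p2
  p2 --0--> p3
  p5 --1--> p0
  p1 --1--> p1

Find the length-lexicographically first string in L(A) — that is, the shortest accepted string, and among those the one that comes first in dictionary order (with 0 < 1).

0011

A breadth-first search from p0 reaches an accepting state first via the path p0 → p3 → p4 → p6 → p1 on input 0011.
No string of length < 4 is accepted (BFS exhausts all shorter strings without reaching an accepting state), and 0011 is the lexicographically least accepting string of length 4.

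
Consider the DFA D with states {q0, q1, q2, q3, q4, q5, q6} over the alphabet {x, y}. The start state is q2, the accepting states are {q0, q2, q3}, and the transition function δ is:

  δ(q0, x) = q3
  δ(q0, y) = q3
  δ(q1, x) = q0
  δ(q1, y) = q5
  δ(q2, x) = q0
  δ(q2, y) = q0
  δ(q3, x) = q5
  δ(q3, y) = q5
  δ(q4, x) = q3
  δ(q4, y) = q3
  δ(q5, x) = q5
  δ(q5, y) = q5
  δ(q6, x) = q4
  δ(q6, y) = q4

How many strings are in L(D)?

The useful subgraph on states {q0, q2, q3} is acyclic, so L(D) is finite; the longest accepting path visits 3 useful states, giving maximum string length 2.
Counting accepting paths from q2 by length: 1 of length 0, 2 of length 1, 4 of length 2. Total 7.

7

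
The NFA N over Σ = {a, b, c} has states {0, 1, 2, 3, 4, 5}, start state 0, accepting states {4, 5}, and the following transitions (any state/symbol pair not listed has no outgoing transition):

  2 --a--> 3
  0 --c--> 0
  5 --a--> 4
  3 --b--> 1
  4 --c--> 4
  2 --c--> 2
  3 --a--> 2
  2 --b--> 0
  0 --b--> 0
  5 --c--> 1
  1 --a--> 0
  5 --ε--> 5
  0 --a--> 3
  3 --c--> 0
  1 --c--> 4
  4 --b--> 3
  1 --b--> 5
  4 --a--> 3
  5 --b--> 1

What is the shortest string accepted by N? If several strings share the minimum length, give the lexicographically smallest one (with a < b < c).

abb

A breadth-first search from 0 reaches an accepting state first via the path 0 → 3 → 1 → 5 on input abb.
No string of length < 3 is accepted (BFS exhausts all shorter strings without reaching an accepting state), and abb is the lexicographically least accepting string of length 3.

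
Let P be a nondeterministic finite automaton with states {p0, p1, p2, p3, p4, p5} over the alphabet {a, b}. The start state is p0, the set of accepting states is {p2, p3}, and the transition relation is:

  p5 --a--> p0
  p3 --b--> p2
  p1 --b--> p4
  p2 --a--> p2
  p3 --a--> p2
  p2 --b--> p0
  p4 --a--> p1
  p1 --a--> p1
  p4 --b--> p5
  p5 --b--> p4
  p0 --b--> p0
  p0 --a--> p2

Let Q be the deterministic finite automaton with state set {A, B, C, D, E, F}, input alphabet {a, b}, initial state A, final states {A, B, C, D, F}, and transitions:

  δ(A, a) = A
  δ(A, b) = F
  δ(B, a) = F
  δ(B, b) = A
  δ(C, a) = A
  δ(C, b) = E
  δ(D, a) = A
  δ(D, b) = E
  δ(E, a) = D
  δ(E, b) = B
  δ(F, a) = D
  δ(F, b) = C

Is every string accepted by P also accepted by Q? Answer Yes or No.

Yes

Exploring the product automaton P × Q from the start pair (p0, A), following both machines on each input symbol, reaches 8 state pairs: (p0, A), (p2, A), (p0, F), (p2, D), (p0, C), (p0, E), (p0, B), (p2, F).
P accepts in {p2, p3} and Q accepts in {A, B, C, D, F}. The reachable pairs whose P-component is accepting are (p2, A), (p2, D), (p2, F); in each of them the Q-component is accepting too, so the product for L(P) \ L(Q) (P-component accepting, Q-component rejecting) has no reachable accepting pair and the difference is empty.
Hence every string in L(P) is also in L(Q).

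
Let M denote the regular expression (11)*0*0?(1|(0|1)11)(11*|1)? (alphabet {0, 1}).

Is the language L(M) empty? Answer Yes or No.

No

The string 1 matches the expression, so it belongs to L(M).
Since L(M) contains at least one string, it is not empty.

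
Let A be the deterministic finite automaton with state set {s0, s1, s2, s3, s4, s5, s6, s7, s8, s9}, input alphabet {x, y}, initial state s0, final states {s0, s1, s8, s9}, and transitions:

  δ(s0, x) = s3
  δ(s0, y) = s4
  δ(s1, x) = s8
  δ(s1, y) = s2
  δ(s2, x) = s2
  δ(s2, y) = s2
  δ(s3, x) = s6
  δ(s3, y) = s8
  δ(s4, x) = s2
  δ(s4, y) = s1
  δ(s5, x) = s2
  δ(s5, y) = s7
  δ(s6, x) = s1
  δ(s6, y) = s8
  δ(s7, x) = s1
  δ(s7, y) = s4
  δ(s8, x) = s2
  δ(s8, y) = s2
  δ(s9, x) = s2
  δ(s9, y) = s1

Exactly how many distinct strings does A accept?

7

The useful subgraph on states {s0, s1, s3, s4, s6, s8} is acyclic, so L(A) is finite; the longest accepting path visits 5 useful states, giving maximum string length 4.
Counting accepting paths from s0 by length: 1 of length 0, 2 of length 2, 3 of length 3, 1 of length 4. Total 7.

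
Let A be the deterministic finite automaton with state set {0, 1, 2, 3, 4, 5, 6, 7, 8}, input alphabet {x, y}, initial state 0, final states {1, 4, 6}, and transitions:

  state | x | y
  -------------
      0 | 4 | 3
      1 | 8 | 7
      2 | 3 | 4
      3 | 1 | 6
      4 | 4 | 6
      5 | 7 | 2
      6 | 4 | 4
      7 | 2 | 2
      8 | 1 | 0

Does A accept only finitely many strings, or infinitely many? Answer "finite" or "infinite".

State 0 is reachable from the start and can reach an accepting state, and it lies on the cycle 0 → 3 → 1 → 8 → 0.
Traversing that cycle any number of times yields accepted strings of unbounded length, so the language is infinite.

infinite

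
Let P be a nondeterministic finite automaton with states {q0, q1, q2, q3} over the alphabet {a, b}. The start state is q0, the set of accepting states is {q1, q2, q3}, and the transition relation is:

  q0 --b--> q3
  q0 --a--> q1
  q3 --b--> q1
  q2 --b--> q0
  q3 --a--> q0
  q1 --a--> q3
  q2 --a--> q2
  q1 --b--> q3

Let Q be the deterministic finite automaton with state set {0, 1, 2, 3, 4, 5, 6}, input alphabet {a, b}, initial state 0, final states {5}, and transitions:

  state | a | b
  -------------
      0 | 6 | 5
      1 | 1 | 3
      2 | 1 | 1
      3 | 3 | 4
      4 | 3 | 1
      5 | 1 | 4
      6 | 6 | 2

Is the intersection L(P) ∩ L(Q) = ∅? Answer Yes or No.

No

The string b is accepted by both P and Q.
Hence L(P) ∩ L(Q) ≠ ∅.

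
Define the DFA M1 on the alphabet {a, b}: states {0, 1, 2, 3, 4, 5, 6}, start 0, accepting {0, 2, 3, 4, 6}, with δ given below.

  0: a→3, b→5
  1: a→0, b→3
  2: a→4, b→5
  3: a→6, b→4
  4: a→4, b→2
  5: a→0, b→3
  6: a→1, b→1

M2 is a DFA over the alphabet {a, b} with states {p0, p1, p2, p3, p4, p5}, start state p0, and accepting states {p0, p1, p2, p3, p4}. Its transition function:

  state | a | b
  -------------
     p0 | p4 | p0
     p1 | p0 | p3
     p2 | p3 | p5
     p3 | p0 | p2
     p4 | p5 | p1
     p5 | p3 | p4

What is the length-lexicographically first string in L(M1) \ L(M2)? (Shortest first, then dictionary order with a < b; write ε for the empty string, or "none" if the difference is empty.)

aa

The string aa is accepted by M1 but not by M2.
No shorter string lies in the difference, and aa is the lexicographically first length-2 string in L(M1) \ L(M2).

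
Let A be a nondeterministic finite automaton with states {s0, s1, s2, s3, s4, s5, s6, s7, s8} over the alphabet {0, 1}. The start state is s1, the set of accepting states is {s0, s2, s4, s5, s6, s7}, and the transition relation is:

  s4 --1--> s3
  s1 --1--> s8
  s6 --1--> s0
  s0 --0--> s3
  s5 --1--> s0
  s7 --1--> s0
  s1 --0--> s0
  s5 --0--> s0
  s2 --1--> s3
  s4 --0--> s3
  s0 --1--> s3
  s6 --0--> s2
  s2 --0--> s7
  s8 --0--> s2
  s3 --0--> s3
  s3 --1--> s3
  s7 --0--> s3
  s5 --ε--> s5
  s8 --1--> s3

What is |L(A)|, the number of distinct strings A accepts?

The useful subgraph on states {s0, s1, s2, s7, s8} is acyclic, so L(A) is finite; the longest accepting path visits 5 useful states, giving maximum string length 4.
Counting accepting paths from s1 by length: 1 of length 1, 1 of length 2, 1 of length 3, 1 of length 4. Total 4.

4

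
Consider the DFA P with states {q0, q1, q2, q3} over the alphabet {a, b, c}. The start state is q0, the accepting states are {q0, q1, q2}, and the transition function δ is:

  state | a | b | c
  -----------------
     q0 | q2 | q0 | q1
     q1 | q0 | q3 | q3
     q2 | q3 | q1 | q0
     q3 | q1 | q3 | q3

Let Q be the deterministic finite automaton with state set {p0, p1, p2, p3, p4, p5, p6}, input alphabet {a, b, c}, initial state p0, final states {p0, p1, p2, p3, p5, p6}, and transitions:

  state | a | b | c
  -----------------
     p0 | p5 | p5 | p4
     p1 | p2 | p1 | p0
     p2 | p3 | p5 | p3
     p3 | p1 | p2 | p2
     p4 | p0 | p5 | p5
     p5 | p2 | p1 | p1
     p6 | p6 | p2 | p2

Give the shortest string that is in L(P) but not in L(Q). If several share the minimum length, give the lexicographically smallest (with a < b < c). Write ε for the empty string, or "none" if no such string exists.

c

The string c is accepted by P but not by Q.
No shorter string lies in the difference, and c is the lexicographically first length-1 string in L(P) \ L(Q).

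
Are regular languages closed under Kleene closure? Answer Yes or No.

Yes

If R is a regular expression for L then R* denotes L*; on automata, add a new accepting start state with an ε-move into the old start state and ε-moves from every old accepting state back to it.
So the regular languages are closed under Kleene star.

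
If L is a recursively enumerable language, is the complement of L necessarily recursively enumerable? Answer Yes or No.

If both L and its complement were r.e., running the two recognisers in parallel would decide L, so L would be recursive; but there are r.e. languages that are not recursive (e.g. the halting problem), and their complements are therefore not r.e.

No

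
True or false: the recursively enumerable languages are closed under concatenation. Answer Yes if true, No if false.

Dovetail over all split points of the input and all step bounds t = 1, 2, …, simulating the recogniser for L₁ on the prefix and the recogniser for L₂ on the suffix for t steps; accept if for some split both accept.
So the recursively enumerable languages are closed under concatenation.

Yes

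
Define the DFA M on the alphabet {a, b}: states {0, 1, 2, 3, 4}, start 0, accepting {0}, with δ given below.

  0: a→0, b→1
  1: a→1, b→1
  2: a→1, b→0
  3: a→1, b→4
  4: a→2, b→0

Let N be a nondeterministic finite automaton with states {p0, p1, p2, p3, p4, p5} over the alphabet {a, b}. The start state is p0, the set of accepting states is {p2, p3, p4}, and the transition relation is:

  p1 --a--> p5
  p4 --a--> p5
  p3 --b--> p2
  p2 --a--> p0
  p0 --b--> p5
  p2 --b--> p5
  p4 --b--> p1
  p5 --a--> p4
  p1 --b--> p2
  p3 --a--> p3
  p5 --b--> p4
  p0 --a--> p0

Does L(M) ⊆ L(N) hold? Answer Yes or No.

No

The empty string ε is in L(M) but not in L(N).
So L(M) ⊄ L(N).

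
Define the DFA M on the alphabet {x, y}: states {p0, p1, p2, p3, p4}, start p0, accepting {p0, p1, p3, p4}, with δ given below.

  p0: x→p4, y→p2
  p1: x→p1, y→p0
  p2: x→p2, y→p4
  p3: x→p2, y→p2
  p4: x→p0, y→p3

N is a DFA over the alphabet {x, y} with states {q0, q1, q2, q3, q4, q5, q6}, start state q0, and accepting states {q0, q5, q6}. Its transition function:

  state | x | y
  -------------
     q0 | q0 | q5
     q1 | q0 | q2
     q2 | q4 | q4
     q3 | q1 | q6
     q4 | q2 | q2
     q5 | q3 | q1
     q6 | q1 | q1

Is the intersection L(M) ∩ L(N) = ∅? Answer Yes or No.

The empty string ε is accepted by both M and N.
Hence L(M) ∩ L(N) ≠ ∅.

No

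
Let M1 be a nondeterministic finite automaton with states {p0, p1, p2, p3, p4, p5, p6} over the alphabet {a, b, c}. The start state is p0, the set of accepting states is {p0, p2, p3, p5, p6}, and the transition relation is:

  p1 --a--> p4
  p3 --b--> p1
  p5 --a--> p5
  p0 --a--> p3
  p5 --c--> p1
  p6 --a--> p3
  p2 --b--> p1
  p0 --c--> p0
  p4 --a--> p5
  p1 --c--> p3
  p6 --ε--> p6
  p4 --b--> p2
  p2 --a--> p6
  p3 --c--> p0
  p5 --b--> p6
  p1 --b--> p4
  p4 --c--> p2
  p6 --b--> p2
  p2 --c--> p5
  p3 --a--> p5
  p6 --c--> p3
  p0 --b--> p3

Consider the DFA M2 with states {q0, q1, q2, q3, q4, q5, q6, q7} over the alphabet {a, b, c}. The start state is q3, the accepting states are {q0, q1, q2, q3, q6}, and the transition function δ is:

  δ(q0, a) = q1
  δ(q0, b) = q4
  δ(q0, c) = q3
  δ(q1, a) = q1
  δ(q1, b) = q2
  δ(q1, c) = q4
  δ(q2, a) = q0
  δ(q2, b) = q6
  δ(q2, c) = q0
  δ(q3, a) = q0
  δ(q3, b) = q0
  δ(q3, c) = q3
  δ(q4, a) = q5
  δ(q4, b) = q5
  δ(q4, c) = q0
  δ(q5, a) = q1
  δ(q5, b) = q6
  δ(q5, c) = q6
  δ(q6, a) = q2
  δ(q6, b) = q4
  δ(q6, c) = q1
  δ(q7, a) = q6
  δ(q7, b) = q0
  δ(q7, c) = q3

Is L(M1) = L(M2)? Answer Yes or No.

Exploring the product automaton M1 × M2 from the start pair (p0, q3), following both machines on each input symbol, reaches 7 state pairs: (p0, q3), (p3, q0), (p5, q1), (p1, q4), (p6, q2), (p4, q5), (p2, q6).
M1 accepts in {p0, p2, p3, p5, p6} and M2 accepts in {q0, q1, q2, q3, q6}. In every reachable pair the two components are either both accepting — (p0, q3), (p3, q0), (p5, q1), (p6, q2), (p2, q6) — or both non-accepting, so no string is accepted by exactly one of the machines: L(M1) \ L(M2) and L(M2) \ L(M1) are both empty.
Hence every string is accepted by M1 iff it is accepted by M2, and the two languages coincide.

Yes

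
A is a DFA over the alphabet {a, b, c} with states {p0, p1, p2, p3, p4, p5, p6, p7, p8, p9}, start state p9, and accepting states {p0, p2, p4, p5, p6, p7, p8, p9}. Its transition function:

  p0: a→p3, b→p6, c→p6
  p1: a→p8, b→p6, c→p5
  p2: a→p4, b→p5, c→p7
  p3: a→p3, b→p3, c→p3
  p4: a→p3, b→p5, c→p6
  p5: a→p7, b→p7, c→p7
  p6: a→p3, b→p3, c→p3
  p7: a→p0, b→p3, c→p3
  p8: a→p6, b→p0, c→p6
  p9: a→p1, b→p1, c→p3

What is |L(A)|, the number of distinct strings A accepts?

41

The useful subgraph on states {p0, p1, p5, p6, p7, p8, p9} is acyclic, so L(A) is finite; the longest accepting path visits 6 useful states, giving maximum string length 5.
Counting accepting paths from p9 by length: 1 of length 0, 6 of length 2, 12 of length 3, 10 of length 4, 12 of length 5. Total 41.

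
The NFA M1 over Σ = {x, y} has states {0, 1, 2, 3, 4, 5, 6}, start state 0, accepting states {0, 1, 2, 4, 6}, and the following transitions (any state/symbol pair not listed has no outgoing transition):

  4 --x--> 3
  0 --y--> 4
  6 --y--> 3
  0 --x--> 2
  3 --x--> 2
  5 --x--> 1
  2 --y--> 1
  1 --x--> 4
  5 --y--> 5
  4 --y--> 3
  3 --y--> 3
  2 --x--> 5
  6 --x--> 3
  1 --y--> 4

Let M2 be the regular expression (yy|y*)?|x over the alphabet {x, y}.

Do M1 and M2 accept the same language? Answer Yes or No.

The string xy is accepted by M1 but rejected by M2.
So L(M1) ≠ L(M2).

No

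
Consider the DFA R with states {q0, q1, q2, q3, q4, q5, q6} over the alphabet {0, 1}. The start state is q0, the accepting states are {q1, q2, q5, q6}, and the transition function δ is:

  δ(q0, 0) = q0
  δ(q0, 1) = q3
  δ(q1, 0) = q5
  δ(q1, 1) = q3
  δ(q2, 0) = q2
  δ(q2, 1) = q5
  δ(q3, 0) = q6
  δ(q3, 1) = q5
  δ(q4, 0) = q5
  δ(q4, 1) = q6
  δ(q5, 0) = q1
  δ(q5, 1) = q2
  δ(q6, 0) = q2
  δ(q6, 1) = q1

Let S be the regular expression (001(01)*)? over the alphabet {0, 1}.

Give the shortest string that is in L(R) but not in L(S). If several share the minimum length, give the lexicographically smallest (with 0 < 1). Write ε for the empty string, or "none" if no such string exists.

10

The string 10 is accepted by R but not by S.
No shorter string lies in the difference, and 10 is the lexicographically first length-2 string in L(R) \ L(S).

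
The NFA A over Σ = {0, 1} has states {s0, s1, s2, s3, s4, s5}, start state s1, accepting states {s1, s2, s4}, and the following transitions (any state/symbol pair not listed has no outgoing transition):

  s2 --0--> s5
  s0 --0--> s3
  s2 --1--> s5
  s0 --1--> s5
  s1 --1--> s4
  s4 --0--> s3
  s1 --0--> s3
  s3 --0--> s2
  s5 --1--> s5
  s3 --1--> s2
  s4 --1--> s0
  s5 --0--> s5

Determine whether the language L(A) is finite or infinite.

finite

The useful states (reachable from s1 and able to reach an accepting state) are {s0, s1, s2, s3, s4}.
Restricted to these states the transition graph has no cycle, so every accepting path has bounded length and L is finite.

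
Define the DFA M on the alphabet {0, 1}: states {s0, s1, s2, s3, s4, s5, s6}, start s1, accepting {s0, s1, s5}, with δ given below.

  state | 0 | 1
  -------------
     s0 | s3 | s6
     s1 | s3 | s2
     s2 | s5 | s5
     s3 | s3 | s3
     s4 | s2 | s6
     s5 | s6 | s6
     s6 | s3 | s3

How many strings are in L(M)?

The useful subgraph on states {s1, s2, s5} is acyclic, so L(M) is finite; the longest accepting path visits 3 useful states, giving maximum string length 2.
Counting accepting paths from s1 by length: 1 of length 0, 2 of length 2. Total 3.

3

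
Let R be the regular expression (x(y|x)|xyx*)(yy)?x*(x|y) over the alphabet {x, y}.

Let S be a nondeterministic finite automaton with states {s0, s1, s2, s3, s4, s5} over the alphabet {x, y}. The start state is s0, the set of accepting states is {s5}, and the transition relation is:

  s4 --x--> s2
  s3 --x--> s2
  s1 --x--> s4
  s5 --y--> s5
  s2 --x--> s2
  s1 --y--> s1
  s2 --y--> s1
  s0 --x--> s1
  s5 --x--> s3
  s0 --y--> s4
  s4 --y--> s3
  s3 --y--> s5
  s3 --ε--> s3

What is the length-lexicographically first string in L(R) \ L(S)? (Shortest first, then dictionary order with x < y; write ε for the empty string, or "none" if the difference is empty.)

The string xxx is accepted by R but not by S.
No shorter string lies in the difference, and xxx is the lexicographically first length-3 string in L(R) \ L(S).

xxx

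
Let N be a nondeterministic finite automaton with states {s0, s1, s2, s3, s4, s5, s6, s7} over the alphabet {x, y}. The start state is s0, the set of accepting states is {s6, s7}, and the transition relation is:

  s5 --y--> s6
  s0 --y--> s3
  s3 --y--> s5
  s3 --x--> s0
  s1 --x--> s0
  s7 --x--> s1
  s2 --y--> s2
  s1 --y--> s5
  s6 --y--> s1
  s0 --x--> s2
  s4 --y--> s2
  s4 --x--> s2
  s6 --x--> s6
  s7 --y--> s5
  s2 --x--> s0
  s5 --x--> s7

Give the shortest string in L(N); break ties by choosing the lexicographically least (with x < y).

yyx

A breadth-first search from s0 reaches an accepting state first via the path s0 → s3 → s5 → s7 on input yyx.
No string of length < 3 is accepted (BFS exhausts all shorter strings without reaching an accepting state), and yyx is the lexicographically least accepting string of length 3.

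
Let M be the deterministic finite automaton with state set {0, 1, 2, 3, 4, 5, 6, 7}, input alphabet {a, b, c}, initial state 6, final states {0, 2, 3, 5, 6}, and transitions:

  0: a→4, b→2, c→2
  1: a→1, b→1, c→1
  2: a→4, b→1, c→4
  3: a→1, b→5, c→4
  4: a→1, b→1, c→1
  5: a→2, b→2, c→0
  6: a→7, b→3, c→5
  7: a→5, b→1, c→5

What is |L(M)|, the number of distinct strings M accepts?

The useful subgraph on states {0, 2, 3, 5, 6, 7} is acyclic, so L(M) is finite; the longest accepting path visits 5 useful states, giving maximum string length 4.
Counting accepting paths from 6 by length: 1 of length 0, 2 of length 1, 6 of length 2, 11 of length 3, 6 of length 4. Total 26.

26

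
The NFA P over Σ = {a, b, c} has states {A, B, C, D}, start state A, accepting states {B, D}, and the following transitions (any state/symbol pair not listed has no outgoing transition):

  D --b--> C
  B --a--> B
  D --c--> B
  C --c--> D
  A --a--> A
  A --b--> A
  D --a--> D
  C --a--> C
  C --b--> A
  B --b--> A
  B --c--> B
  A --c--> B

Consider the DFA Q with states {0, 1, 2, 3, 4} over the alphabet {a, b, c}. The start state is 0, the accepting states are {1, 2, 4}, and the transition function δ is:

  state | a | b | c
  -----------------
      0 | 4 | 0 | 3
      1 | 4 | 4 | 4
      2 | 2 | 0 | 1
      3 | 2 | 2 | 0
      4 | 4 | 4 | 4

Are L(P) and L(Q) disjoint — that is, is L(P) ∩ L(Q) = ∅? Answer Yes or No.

The string ac is accepted by both P and Q.
Hence L(P) ∩ L(Q) ≠ ∅.

No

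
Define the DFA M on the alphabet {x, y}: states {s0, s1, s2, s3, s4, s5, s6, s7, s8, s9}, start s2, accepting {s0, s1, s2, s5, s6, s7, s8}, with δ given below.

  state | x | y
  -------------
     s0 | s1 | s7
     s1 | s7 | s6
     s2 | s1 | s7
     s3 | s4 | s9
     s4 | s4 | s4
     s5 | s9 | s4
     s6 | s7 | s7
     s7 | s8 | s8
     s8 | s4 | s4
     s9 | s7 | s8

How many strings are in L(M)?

The useful subgraph on states {s1, s2, s6, s7, s8} is acyclic, so L(M) is finite; the longest accepting path visits 5 useful states, giving maximum string length 4.
Counting accepting paths from s2 by length: 1 of length 0, 2 of length 1, 4 of length 2, 4 of length 3, 4 of length 4. Total 15.

15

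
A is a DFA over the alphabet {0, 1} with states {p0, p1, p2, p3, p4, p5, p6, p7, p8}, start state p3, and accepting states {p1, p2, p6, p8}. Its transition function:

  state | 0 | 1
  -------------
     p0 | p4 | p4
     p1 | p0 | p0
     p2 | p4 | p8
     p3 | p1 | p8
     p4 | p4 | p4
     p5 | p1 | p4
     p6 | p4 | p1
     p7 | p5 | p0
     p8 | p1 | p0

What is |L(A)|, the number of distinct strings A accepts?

The useful subgraph on states {p1, p3, p8} is acyclic, so L(A) is finite; the longest accepting path visits 3 useful states, giving maximum string length 2.
Counting accepting paths from p3 by length: 2 of length 1, 1 of length 2. Total 3.

3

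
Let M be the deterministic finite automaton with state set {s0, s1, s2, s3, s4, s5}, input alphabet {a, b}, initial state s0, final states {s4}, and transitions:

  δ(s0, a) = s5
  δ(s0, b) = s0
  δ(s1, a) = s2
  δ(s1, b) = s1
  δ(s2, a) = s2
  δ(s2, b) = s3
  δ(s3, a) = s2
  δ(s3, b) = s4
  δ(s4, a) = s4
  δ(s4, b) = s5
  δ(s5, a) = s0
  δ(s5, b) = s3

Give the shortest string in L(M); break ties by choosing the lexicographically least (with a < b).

abb

A breadth-first search from s0 reaches an accepting state first via the path s0 → s5 → s3 → s4 on input abb.
No string of length < 3 is accepted (BFS exhausts all shorter strings without reaching an accepting state), and abb is the lexicographically least accepting string of length 3.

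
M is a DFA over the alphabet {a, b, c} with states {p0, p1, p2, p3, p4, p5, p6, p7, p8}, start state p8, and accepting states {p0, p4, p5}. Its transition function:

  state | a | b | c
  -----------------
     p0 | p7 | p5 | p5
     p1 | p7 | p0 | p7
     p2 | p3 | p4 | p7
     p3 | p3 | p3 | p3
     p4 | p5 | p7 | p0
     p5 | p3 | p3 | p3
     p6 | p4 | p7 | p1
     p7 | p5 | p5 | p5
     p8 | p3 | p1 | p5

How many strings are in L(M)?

The useful subgraph on states {p0, p1, p5, p7, p8} is acyclic, so L(M) is finite; the longest accepting path visits 5 useful states, giving maximum string length 4.
Counting accepting paths from p8 by length: 1 of length 1, 1 of length 2, 8 of length 3, 3 of length 4. Total 13.

13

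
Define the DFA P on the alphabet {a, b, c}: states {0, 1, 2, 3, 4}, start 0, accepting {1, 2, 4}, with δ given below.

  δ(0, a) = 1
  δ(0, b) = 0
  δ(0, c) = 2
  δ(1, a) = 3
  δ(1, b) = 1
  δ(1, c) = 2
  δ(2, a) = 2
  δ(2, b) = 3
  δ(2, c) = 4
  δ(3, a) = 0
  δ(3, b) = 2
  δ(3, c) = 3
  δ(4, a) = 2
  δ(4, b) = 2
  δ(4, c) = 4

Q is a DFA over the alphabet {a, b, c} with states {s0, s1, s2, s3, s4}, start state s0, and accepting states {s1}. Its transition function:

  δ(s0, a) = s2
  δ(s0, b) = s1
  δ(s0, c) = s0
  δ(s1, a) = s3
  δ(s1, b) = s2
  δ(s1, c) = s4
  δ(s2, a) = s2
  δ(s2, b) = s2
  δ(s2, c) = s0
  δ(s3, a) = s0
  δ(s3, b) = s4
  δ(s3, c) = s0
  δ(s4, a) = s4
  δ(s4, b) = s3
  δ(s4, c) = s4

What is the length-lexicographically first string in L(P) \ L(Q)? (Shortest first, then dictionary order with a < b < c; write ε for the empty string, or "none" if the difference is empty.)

a

The string a is accepted by P but not by Q.
No shorter string lies in the difference, and a is the lexicographically first length-1 string in L(P) \ L(Q).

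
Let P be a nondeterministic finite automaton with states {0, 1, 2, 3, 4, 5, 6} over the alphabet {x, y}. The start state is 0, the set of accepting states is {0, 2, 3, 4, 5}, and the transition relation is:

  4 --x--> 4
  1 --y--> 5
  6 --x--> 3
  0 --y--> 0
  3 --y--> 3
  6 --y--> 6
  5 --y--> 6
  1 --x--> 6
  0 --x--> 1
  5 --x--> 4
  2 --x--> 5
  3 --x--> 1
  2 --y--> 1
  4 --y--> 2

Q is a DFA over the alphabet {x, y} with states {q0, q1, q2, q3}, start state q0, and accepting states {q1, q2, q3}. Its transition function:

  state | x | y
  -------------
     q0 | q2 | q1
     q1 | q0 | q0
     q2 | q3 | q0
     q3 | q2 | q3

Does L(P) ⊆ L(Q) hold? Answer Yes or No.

No

The empty string ε is in L(P) but not in L(Q).
So L(P) ⊄ L(Q).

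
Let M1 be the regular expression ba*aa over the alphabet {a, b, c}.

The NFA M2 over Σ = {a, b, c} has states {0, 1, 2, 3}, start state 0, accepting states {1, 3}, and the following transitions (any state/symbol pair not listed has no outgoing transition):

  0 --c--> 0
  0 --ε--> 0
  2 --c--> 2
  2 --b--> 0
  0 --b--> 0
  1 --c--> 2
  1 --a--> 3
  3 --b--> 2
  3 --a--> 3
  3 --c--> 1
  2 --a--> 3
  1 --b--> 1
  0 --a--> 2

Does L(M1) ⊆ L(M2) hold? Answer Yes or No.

Converting the expression M1 to a DFA (subset construction, then merging equivalent states) gives the minimal DFA with states {r0, r1, r2, r3, r4}, start state r0, accepting states {r4} and transitions r0: a→r1, b→r2, c→r1; r1: a→r1, b→r1, c→r1; r2: a→r3, b→r1, c→r1; r3: a→r4, b→r1, c→r1; r4: a→r4, b→r1, c→r1.
Exploring the product automaton M1 × M2 from the start pair (r0, 0), following both machines on each input symbol, reaches 8 state pairs: (r0, 0), (r1, 2), (r2, 0), (r1, 0), (r1, 3), (r3, 2), (r1, 1), (r4, 3).
M1 accepts in {r4} and M2 accepts in {1, 3}. The reachable pairs whose M1-component is accepting are (r4, 3); in each of them the M2-component is accepting too, so the product for L(M1) \ L(M2) (M1-component accepting, M2-component rejecting) has no reachable accepting pair and the difference is empty.
Hence every string in L(M1) is also in L(M2).

Yes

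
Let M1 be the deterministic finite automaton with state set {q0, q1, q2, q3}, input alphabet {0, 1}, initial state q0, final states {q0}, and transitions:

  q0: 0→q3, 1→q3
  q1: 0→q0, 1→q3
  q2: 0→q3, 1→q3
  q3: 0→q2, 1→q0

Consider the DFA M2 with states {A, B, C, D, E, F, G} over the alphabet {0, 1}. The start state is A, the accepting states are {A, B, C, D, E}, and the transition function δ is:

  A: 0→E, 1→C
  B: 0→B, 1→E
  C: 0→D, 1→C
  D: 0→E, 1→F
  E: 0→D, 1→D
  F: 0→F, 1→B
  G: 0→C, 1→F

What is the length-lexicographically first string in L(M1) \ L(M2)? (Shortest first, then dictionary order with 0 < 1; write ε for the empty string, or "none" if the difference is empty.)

The string 1101 is accepted by M1 but not by M2.
No shorter string lies in the difference, and 1101 is the lexicographically first length-4 string in L(M1) \ L(M2).

1101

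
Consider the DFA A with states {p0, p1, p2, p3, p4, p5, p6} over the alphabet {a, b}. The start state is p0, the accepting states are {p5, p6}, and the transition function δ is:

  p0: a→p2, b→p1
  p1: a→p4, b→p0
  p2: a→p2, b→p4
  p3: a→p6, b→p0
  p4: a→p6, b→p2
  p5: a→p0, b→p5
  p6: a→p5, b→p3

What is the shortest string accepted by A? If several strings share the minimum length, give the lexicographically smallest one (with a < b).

A breadth-first search from p0 reaches an accepting state first via the path p0 → p2 → p4 → p6 on input aba.
No string of length < 3 is accepted (BFS exhausts all shorter strings without reaching an accepting state), and aba is the lexicographically least accepting string of length 3.

aba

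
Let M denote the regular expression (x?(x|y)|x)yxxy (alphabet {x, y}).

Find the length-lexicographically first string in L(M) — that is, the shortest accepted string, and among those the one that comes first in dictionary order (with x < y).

xyxxy

By inspection of the expression, no string of length less than 5 matches, and xyxxy is the lexicographically first match of length 5.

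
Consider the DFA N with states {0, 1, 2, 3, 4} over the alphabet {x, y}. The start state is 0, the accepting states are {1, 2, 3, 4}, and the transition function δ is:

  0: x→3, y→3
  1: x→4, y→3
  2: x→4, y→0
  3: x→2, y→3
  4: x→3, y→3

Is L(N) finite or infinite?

State 0 is reachable from the start and can reach an accepting state, and it lies on the cycle 0 → 3 → 2 → 0.
Traversing that cycle any number of times yields accepted strings of unbounded length, so the language is infinite.

infinite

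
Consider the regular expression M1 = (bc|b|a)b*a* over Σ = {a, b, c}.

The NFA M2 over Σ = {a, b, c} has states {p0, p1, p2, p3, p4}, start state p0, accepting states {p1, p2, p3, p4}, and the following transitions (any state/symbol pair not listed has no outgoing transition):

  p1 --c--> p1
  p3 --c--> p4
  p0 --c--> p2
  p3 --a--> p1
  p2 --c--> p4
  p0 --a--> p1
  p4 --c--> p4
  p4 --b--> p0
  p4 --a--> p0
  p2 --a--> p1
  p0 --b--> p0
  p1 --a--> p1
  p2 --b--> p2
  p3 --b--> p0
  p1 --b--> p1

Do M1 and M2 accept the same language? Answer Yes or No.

No

The string b is accepted by M1 but rejected by M2.
So L(M1) ≠ L(M2).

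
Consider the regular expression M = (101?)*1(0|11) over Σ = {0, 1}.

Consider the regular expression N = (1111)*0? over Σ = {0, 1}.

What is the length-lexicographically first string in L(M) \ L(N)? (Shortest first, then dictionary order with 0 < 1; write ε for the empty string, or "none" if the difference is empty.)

The string 10 is accepted by M but not by N.
No shorter string lies in the difference, and 10 is the lexicographically first length-2 string in L(M) \ L(N).

10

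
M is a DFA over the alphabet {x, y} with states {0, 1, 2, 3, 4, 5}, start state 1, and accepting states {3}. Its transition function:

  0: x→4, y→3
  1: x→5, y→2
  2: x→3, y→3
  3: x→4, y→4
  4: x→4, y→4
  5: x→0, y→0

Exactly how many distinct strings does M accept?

4

The useful subgraph on states {0, 1, 2, 3, 5} is acyclic, so L(M) is finite; the longest accepting path visits 4 useful states, giving maximum string length 3.
Counting accepting paths from 1 by length: 2 of length 2, 2 of length 3. Total 4.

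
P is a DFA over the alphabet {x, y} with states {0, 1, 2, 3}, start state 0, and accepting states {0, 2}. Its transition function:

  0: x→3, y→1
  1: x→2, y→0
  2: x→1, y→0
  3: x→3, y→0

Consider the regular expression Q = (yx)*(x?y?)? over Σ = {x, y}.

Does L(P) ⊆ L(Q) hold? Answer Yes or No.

No

The string yy is in L(P) but not in L(Q).
So L(P) ⊄ L(Q).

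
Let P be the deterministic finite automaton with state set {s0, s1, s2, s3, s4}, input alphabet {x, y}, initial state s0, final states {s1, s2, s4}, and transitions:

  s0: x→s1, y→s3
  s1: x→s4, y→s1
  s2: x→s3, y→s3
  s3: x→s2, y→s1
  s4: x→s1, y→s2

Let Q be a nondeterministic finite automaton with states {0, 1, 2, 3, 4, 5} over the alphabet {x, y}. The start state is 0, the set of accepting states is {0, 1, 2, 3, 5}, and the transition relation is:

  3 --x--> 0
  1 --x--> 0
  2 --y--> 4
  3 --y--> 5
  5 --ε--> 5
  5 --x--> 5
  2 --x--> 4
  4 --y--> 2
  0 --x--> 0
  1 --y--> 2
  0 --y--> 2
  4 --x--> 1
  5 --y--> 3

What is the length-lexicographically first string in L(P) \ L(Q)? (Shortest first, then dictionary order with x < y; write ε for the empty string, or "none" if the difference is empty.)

The string yx is accepted by P but not by Q.
No shorter string lies in the difference, and yx is the lexicographically first length-2 string in L(P) \ L(Q).

yx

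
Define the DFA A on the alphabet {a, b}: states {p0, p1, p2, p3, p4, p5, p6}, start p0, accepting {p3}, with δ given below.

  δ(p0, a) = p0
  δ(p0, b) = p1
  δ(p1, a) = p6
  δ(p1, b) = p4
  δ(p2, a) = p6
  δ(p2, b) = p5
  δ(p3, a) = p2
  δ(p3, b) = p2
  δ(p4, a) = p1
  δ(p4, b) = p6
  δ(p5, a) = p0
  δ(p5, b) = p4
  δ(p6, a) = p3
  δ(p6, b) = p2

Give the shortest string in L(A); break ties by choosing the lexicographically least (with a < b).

baa

A breadth-first search from p0 reaches an accepting state first via the path p0 → p1 → p6 → p3 on input baa.
No string of length < 3 is accepted (BFS exhausts all shorter strings without reaching an accepting state), and baa is the lexicographically least accepting string of length 3.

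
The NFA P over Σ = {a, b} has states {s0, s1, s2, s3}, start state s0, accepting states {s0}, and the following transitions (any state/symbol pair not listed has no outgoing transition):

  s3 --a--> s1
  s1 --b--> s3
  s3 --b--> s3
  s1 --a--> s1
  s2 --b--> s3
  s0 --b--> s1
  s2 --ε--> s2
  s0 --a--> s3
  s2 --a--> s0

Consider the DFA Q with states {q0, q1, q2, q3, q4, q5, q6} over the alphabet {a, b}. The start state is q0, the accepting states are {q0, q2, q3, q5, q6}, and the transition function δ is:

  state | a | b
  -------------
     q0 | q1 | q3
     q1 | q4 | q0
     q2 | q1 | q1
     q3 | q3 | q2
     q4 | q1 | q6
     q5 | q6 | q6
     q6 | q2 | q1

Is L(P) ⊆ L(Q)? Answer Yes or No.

Yes

Exploring the product automaton P × Q from the start pair (s0, q0), following both machines on each input symbol, reaches 10 state pairs: (s0, q0), (s3, q1), (s1, q3), (s1, q4), (s3, q0), (s3, q2), (s1, q1), (s3, q6), (s3, q3), (s1, q2).
P accepts in {s0} and Q accepts in {q0, q2, q3, q5, q6}. The reachable pairs whose P-component is accepting are (s0, q0); in each of them the Q-component is accepting too, so the product for L(P) \ L(Q) (P-component accepting, Q-component rejecting) has no reachable accepting pair and the difference is empty.
Hence every string in L(P) is also in L(Q).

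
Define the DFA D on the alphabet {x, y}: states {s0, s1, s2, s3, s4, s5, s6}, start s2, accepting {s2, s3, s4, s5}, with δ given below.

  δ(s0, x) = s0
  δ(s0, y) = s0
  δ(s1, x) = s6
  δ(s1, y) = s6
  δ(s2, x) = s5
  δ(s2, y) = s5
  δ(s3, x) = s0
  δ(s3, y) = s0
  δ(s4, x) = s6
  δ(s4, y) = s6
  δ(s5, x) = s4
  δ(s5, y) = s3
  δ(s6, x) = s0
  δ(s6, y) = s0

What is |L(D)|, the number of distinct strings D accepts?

The useful subgraph on states {s2, s3, s4, s5} is acyclic, so L(D) is finite; the longest accepting path visits 3 useful states, giving maximum string length 2.
Counting accepting paths from s2 by length: 1 of length 0, 2 of length 1, 4 of length 2. Total 7.

7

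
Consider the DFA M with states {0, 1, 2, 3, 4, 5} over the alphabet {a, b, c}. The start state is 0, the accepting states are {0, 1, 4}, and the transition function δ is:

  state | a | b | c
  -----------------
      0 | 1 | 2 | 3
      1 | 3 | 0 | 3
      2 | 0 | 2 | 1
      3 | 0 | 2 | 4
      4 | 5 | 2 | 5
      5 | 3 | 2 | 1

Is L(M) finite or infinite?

infinite

State 0 is reachable from the start and can reach an accepting state, and it lies on the cycle 0 → 1 → 0.
Traversing that cycle any number of times yields accepted strings of unbounded length, so the language is infinite.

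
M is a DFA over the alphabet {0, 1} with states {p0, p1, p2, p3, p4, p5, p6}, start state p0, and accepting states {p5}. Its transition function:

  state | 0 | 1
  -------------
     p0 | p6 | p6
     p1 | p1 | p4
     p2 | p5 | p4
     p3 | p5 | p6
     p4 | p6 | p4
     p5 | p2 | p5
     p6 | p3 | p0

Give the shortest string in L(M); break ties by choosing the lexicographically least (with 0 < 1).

000

A breadth-first search from p0 reaches an accepting state first via the path p0 → p6 → p3 → p5 on input 000.
No string of length < 3 is accepted (BFS exhausts all shorter strings without reaching an accepting state), and 000 is the lexicographically least accepting string of length 3.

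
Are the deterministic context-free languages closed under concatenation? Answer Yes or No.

No

Take L₁ = {ε, c} (finite, hence regular and DCFL) and L₂ = {c aⁿbⁿ : n≥0} ∪ {cc aⁿb²ⁿ : n≥0} (a DCFL: the number of leading c's tells the DPDA whether to pop one stack symbol per b or per two b's). Then L₁L₂ ∩ cca⁺b* = {cc aⁿbⁿ : n≥1} ∪ {cc aⁿb²ⁿ : n≥1}. If L₁L₂ were a DCFL, so would be this intersection with a regular set, and a DPDA for it started from its configuration after reading cc would accept {aⁿbⁿ : n≥1} ∪ {aⁿb²ⁿ : n≥1}, which no deterministic PDA accepts (a DPDA for it would have a single run on aⁿb²ⁿ, accepting after the prefix aⁿbⁿ and accepting again after n more b's; an ordinary PDA that simulates it on a's and b's and, at any moment when it is accepting, may switch to reading only a fresh letter d while feeding each d to the simulation as a b, would accept aⁱbʲdᵏ (k≥1) exactly when both aⁱbʲ and aⁱbʲ⁺ᵏ are in the language, i.e. its language intersected with the regular set a*b*d⁺ would be exactly {aⁿbⁿdⁿ : n≥1} — impossible, since context-free languages are closed under intersection with regular sets and {aⁿbⁿdⁿ} is not context-free). Hence L₁L₂ is not a DCFL.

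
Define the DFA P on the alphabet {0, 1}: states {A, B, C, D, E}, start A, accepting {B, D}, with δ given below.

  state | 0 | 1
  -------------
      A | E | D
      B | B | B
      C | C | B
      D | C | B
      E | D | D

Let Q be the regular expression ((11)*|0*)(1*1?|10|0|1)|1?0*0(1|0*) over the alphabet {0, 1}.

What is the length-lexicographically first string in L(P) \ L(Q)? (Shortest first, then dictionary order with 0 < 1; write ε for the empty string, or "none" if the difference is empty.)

0101

The string 0101 is accepted by P but not by Q.
No shorter string lies in the difference, and 0101 is the lexicographically first length-4 string in L(P) \ L(Q).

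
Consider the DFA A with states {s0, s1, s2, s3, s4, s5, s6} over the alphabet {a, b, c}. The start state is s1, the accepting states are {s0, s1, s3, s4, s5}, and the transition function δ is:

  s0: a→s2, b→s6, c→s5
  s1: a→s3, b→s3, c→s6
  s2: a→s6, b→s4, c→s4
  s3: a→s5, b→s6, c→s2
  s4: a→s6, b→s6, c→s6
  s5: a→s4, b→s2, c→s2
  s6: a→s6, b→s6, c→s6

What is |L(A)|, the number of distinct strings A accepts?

19

The useful subgraph on states {s1, s2, s3, s4, s5} is acyclic, so L(A) is finite; the longest accepting path visits 5 useful states, giving maximum string length 4.
Counting accepting paths from s1 by length: 1 of length 0, 2 of length 1, 2 of length 2, 6 of length 3, 8 of length 4. Total 19.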